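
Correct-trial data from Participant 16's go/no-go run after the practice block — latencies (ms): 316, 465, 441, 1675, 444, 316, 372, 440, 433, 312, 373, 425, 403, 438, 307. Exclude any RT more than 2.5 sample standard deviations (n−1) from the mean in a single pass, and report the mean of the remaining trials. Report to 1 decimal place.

391.8 ms

n = 15, ΣRT = 7160, M = 477.333
Σ(x−M)² = 1580545.33; s = √(1580545.33/14) = 336.000
Cutoffs: 477.333 ± 2.5·336.000 → [-362.7, 1317.3]
Outside: 1675 → excluded.
Retained (n=14): Σ = 5485, mean = 5485/14 = 391.786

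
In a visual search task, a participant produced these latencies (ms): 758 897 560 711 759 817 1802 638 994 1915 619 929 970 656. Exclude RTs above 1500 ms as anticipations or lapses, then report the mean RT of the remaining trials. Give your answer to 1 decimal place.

775.7 ms

Excluded: 1802, 1915
Retained (n=12): Σ = 9308
Mean = 9308/12 = 775.6667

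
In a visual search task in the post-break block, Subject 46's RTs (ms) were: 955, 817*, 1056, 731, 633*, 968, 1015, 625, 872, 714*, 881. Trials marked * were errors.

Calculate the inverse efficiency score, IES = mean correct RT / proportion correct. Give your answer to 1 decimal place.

1220.8 ms

Correct trials (n=8): 955, 1056, 731, 968, 1015, 625, 872, 881
Mean correct RT = 7103/8 = 887.8750 ms
Proportion correct = 8/11
IES = 887.8750 / (8/11) = 1220.828 ms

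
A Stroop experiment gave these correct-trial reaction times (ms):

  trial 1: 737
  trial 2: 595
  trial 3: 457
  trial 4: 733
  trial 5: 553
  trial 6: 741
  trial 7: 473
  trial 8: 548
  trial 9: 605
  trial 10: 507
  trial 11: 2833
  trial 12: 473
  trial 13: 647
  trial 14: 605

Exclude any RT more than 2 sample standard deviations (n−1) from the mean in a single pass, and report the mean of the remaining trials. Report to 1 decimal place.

590.3 ms

n = 14, ΣRT = 10507, M = 750.500
Σ(x−M)² = 4794077.50; s = √(4794077.50/13) = 607.269
Cutoffs: 750.500 ± 2·607.269 → [-464.0, 1965.0]
Outside: 2833 → excluded.
Retained (n=13): Σ = 7674, mean = 7674/13 = 590.308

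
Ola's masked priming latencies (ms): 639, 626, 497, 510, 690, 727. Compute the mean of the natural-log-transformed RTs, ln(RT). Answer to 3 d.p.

6.411

ln(RT): 6.4599, 6.4394, 6.2086, 6.2344, 6.5367, 6.5889
Σ ln(RT) = 38.4679
Mean = 38.4679/6 = 6.41131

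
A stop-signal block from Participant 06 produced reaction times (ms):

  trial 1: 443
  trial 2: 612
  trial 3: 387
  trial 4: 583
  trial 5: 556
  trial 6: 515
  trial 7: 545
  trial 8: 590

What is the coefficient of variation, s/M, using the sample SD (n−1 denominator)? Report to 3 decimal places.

0.147

n = 8, Σ = 4231, M = 528.8750
Σ(x−M)² = 42266.875; s = √(42266.875/7) = 77.7054
CV = 77.7054 / 528.8750 = 0.14693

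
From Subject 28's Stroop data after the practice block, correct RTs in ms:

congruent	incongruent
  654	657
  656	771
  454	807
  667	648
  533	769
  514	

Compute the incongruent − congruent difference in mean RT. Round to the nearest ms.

M(congruent) = 3478/6 = 579.667
M(incongruent) = 3652/5 = 730.400
Difference = 730.400 − 579.667 = 150.733 ms

151 ms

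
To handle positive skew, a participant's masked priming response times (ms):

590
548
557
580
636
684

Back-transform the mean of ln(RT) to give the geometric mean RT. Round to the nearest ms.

597 ms

ln(RT): 6.3801, 6.3063, 6.3226, 6.3630, 6.4552, 6.5280
Mean ln(RT) = 38.3551/6 = 6.39252
Geometric mean = exp(6.39252) = 597.36 ms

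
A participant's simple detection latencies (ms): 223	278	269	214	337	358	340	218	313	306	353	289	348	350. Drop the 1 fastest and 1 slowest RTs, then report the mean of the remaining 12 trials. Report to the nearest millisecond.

302 ms

Sorted: 214, 218, 223, 269, 278, 289, 306, 313, 337, 340, 348, 350, 353, 358
Drop lowest 1 (214) and highest 1 (358)
Remaining (n=12): Σ = 3624, mean = 3624/12 = 302.000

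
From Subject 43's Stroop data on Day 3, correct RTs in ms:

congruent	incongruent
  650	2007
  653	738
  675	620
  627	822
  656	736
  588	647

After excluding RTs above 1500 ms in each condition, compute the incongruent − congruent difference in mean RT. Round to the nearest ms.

71 ms

incongruent: exclude 2007
M(congruent) = 3849/6 = 641.500
M(incongruent) = 3563/5 = 712.600
Difference = 712.600 − 641.500 = 71.100 ms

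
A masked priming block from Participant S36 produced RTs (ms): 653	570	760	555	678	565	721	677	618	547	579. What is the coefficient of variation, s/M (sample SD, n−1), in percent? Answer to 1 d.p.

n = 11, Σ = 6923, M = 629.3636
Σ(x−M)² = 53302.545; s = √(53302.545/10) = 73.0086
CV = 73.0086 / 629.3636 = 0.11600 = 11.600%

11.6%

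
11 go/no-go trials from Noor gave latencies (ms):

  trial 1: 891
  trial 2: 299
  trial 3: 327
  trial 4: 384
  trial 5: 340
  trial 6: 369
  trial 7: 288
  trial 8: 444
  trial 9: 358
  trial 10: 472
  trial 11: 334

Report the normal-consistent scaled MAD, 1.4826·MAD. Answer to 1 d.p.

46.0 ms

Sorted: 288, 299, 327, 334, 340, 358, 369, 384, 444, 472, 891 → median = 358
|x − 358| sorted: 0, 11, 18, 24, 26, 31, 59, 70, 86, 114, 533 → MAD = 31
Robust SD ≈ 1.4826 × 31 = 45.961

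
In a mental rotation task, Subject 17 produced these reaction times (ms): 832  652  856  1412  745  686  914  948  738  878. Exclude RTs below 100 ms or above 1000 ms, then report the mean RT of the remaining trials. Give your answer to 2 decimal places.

Excluded: 1412
Retained (n=9): Σ = 7249
Mean = 7249/9 = 805.4444

805.44 ms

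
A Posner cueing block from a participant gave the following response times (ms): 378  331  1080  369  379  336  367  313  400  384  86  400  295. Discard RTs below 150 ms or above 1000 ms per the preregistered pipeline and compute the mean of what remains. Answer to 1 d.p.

Excluded: 86, 1080
Retained (n=11): Σ = 3952
Mean = 3952/11 = 359.2727

359.3 ms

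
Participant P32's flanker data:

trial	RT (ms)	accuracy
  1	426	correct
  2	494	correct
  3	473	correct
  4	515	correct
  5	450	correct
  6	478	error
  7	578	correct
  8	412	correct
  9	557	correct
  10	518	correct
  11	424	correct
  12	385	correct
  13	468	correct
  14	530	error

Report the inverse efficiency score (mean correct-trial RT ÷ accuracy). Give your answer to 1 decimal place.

Correct trials (n=12): 426, 494, 473, 515, 450, 578, 412, 557, 518, 424, 385, 468
Mean correct RT = 5700/12 = 475.0000 ms
Proportion correct = 12/14
IES = 475.0000 / (12/14) = 554.167 ms

554.2 ms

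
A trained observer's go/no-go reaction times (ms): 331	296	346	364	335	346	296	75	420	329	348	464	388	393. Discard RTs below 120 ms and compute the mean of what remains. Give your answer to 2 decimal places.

358.15 ms

Excluded: 75
Retained (n=13): Σ = 4656
Mean = 4656/13 = 358.1538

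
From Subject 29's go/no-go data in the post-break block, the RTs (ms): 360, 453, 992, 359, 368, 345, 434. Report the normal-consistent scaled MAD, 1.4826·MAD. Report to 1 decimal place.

34.1 ms

Sorted: 345, 359, 360, 368, 434, 453, 992 → median = 368
|x − 368| sorted: 0, 8, 9, 23, 66, 85, 624 → MAD = 23
Robust SD ≈ 1.4826 × 23 = 34.100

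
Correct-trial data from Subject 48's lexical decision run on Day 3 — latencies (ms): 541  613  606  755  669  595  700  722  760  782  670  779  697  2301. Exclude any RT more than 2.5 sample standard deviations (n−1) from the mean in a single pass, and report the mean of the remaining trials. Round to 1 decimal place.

683.8 ms

n = 14, ΣRT = 11190, M = 799.286
Σ(x−M)² = 2499848.86; s = √(2499848.86/13) = 438.516
Cutoffs: 799.286 ± 2.5·438.516 → [-297.0, 1895.6]
Outside: 2301 → excluded.
Retained (n=13): Σ = 8889, mean = 8889/13 = 683.769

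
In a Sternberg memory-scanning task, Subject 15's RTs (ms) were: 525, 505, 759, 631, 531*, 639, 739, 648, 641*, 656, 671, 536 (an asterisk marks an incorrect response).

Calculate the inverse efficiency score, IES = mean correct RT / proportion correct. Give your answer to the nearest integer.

757 ms

Correct trials (n=10): 525, 505, 759, 631, 639, 739, 648, 656, 671, 536
Mean correct RT = 6309/10 = 630.9000 ms
Proportion correct = 10/12
IES = 630.9000 / (10/12) = 757.080 ms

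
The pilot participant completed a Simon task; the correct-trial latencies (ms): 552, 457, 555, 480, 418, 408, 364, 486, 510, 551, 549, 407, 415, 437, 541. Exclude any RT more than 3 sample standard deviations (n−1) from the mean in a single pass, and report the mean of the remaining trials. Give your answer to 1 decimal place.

475.3 ms

n = 15, ΣRT = 7130, M = 475.333
Σ(x−M)² = 59357.33; s = √(59357.33/14) = 65.114
Cutoffs: 475.333 ± 3·65.114 → [280.0, 670.7]
No RTs fall outside the cutoffs; all 15 retained. Mean = 7130/15 = 475.333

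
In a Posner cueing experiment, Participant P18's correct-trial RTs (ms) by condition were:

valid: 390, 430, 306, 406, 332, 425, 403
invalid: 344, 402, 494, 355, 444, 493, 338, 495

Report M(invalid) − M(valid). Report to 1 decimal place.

36.1 ms

M(valid) = 2692/7 = 384.571
M(invalid) = 3365/8 = 420.625
Difference = 420.625 − 384.571 = 36.054 ms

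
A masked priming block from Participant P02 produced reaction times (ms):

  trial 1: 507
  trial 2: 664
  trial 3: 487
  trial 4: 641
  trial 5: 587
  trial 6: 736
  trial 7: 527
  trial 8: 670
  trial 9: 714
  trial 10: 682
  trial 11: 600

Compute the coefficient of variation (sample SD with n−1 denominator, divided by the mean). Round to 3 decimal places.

0.137

n = 11, Σ = 6815, M = 619.5455
Σ(x−M)² = 71606.727; s = √(71606.727/10) = 84.6208
CV = 84.6208 / 619.5455 = 0.13659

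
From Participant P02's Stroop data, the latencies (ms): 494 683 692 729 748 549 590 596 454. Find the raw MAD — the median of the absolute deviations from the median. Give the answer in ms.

96 ms

Sorted: 454, 494, 549, 590, 596, 683, 692, 729, 748 → median = 596
|x − 596|: 102, 87, 96, 133, 152, 47, 6, 0, 142
Sorted deviations: 0, 6, 47, 87, 96, 102, 133, 142, 152 → MAD = 96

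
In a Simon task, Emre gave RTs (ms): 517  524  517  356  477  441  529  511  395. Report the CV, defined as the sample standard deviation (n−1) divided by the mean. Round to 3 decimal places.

n = 9, Σ = 4267, M = 474.1111
Σ(x−M)² = 31854.889; s = √(31854.889/8) = 63.1020
CV = 63.1020 / 474.1111 = 0.13310

0.133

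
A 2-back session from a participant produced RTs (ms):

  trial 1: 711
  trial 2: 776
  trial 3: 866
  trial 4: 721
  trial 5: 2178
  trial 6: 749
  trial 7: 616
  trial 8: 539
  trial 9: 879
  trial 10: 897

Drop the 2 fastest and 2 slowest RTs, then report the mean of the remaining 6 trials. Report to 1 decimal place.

783.7 ms

Sorted: 539, 616, 711, 721, 749, 776, 866, 879, 897, 2178
Drop lowest 2 (539, 616) and highest 2 (897, 2178)
Remaining (n=6): Σ = 4702, mean = 4702/6 = 783.667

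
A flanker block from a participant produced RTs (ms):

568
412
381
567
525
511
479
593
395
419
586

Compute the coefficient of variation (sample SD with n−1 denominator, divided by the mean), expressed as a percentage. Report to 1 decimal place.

16.4%

n = 11, Σ = 5436, M = 494.1818
Σ(x−M)² = 65463.636; s = √(65463.636/10) = 80.9096
CV = 80.9096 / 494.1818 = 0.16372 = 16.372%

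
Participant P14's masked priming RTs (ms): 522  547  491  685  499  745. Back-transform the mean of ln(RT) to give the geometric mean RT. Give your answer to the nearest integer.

574 ms

ln(RT): 6.2577, 6.3044, 6.1964, 6.5294, 6.2126, 6.6134
Mean ln(RT) = 38.1140/6 = 6.35233
Geometric mean = exp(6.35233) = 573.83 ms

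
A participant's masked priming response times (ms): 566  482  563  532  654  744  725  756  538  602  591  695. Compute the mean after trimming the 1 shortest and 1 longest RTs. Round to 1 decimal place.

621.0 ms

Sorted: 482, 532, 538, 563, 566, 591, 602, 654, 695, 725, 744, 756
Drop lowest 1 (482) and highest 1 (756)
Remaining (n=10): Σ = 6210, mean = 6210/10 = 621.000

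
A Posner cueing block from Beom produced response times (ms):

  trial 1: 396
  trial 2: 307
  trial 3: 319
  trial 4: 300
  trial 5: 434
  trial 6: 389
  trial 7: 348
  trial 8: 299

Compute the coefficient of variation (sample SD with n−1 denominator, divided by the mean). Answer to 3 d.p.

n = 8, Σ = 2792, M = 349.0000
Σ(x−M)² = 18600.000; s = √(18600.000/7) = 51.5475
CV = 51.5475 / 349.0000 = 0.14770

0.148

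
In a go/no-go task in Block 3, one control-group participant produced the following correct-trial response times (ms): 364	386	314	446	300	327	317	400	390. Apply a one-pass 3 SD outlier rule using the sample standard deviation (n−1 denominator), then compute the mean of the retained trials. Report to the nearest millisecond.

n = 9, ΣRT = 3244, M = 360.444
Σ(x−M)² = 19240.22; s = √(19240.22/8) = 49.041
Cutoffs: 360.444 ± 3·49.041 → [213.3, 507.6]
No RTs fall outside the cutoffs; all 9 retained. Mean = 3244/9 = 360.444

360 ms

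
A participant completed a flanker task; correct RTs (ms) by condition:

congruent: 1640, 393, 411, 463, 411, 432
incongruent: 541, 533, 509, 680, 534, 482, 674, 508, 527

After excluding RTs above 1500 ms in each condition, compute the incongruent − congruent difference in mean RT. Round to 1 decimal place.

132.2 ms

congruent: exclude 1640
M(congruent) = 2110/5 = 422.000
M(incongruent) = 4988/9 = 554.222
Difference = 554.222 − 422.000 = 132.222 ms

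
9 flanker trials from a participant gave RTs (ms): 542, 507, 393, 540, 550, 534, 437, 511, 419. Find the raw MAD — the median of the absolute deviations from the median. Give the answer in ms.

Sorted: 393, 419, 437, 507, 511, 534, 540, 542, 550 → median = 511
|x − 511|: 31, 4, 118, 29, 39, 23, 74, 0, 92
Sorted deviations: 0, 4, 23, 29, 31, 39, 74, 92, 118 → MAD = 31

31 ms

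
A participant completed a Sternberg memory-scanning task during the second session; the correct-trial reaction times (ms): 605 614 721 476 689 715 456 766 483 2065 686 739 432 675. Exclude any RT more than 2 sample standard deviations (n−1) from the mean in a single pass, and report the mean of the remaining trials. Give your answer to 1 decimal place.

619.8 ms

n = 14, ΣRT = 10122, M = 723.000
Σ(x−M)² = 2108350.00; s = √(2108350.00/13) = 402.717
Cutoffs: 723.000 ± 2·402.717 → [-82.4, 1528.4]
Outside: 2065 → excluded.
Retained (n=13): Σ = 8057, mean = 8057/13 = 619.769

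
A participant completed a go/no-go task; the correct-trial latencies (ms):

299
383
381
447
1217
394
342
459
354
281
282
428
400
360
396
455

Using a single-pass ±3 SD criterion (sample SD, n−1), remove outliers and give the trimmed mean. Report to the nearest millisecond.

n = 16, ΣRT = 6878, M = 429.875
Σ(x−M)² = 708775.75; s = √(708775.75/15) = 217.375
Cutoffs: 429.875 ± 3·217.375 → [-222.2, 1082.0]
Outside: 1217 → excluded.
Retained (n=15): Σ = 5661, mean = 5661/15 = 377.400

377 ms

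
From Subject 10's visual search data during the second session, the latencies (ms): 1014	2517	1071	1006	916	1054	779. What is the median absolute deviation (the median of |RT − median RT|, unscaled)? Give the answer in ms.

57 ms

Sorted: 779, 916, 1006, 1014, 1054, 1071, 2517 → median = 1014
|x − 1014|: 0, 1503, 57, 8, 98, 40, 235
Sorted deviations: 0, 8, 40, 57, 98, 235, 1503 → MAD = 57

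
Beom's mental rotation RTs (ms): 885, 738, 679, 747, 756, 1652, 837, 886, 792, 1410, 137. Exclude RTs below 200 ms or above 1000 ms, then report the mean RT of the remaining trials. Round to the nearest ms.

Excluded: 137, 1410, 1652
Retained (n=8): Σ = 6320
Mean = 6320/8 = 790.0000

790 ms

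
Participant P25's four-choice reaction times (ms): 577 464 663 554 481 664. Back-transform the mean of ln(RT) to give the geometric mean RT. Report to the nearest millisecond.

ln(RT): 6.3578, 6.1399, 6.4968, 6.3172, 6.1759, 6.4983
Mean ln(RT) = 37.9858/6 = 6.33097
Geometric mean = exp(6.33097) = 561.70 ms

562 ms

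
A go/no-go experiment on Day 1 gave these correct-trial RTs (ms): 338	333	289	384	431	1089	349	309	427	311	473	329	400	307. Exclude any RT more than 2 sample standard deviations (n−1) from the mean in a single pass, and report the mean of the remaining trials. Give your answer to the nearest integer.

360 ms

n = 14, ΣRT = 5769, M = 412.071
Σ(x−M)² = 533102.93; s = √(533102.93/13) = 202.504
Cutoffs: 412.071 ± 2·202.504 → [7.1, 817.1]
Outside: 1089 → excluded.
Retained (n=13): Σ = 4680, mean = 4680/13 = 360.000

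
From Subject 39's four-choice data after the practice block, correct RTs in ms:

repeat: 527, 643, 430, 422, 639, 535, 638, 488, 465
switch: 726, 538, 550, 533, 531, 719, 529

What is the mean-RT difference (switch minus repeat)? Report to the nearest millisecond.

58 ms

M(repeat) = 4787/9 = 531.889
M(switch) = 4126/7 = 589.429
Difference = 589.429 − 531.889 = 57.540 ms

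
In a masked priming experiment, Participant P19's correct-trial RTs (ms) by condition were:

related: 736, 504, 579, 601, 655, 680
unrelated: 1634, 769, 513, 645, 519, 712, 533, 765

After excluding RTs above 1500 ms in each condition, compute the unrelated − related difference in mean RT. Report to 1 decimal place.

10.7 ms

unrelated: exclude 1634
M(related) = 3755/6 = 625.833
M(unrelated) = 4456/7 = 636.571
Difference = 636.571 − 625.833 = 10.738 ms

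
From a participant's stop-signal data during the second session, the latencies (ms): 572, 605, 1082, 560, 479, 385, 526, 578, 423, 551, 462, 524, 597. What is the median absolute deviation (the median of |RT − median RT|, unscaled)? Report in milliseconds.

Sorted: 385, 423, 462, 479, 524, 526, 551, 560, 572, 578, 597, 605, 1082 → median = 551
|x − 551|: 21, 54, 531, 9, 72, 166, 25, 27, 128, 0, 89, 27, 46
Sorted deviations: 0, 9, 21, 25, 27, 27, 46, 54, 72, 89, 128, 166, 531 → MAD = 46

46 ms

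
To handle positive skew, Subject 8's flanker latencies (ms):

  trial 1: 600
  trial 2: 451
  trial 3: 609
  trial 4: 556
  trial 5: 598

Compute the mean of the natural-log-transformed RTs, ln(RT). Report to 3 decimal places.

6.327

ln(RT): 6.3969, 6.1115, 6.4118, 6.3208, 6.3936
Σ ln(RT) = 31.6346
Mean = 31.6346/5 = 6.32691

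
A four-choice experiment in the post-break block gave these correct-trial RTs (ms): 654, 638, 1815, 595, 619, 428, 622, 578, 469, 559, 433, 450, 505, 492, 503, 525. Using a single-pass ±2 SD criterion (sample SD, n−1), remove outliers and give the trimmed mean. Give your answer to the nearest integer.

538 ms

n = 16, ΣRT = 9885, M = 617.812
Σ(x−M)² = 1611400.44; s = √(1611400.44/15) = 327.760
Cutoffs: 617.812 ± 2·327.760 → [-37.7, 1273.3]
Outside: 1815 → excluded.
Retained (n=15): Σ = 8070, mean = 8070/15 = 538.000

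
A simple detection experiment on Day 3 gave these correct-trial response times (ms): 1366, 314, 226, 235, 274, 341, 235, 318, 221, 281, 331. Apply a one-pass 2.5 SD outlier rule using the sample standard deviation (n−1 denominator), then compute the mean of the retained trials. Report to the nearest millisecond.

278 ms

n = 11, ΣRT = 4142, M = 376.545
Σ(x−M)² = 1096270.73; s = √(1096270.73/10) = 331.100
Cutoffs: 376.545 ± 2.5·331.100 → [-451.2, 1204.3]
Outside: 1366 → excluded.
Retained (n=10): Σ = 2776, mean = 2776/10 = 277.600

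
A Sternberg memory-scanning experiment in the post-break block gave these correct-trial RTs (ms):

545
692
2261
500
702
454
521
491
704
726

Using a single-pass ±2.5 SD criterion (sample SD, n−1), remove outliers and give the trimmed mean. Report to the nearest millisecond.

n = 10, ΣRT = 7596, M = 759.600
Σ(x−M)² = 2602222.40; s = √(2602222.40/9) = 537.714
Cutoffs: 759.600 ± 2.5·537.714 → [-584.7, 2103.9]
Outside: 2261 → excluded.
Retained (n=9): Σ = 5335, mean = 5335/9 = 592.778

593 ms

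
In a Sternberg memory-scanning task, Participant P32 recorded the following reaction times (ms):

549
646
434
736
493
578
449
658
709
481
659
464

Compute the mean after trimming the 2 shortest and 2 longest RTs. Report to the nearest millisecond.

566 ms

Sorted: 434, 449, 464, 481, 493, 549, 578, 646, 658, 659, 709, 736
Drop lowest 2 (434, 449) and highest 2 (709, 736)
Remaining (n=8): Σ = 4528, mean = 4528/8 = 566.000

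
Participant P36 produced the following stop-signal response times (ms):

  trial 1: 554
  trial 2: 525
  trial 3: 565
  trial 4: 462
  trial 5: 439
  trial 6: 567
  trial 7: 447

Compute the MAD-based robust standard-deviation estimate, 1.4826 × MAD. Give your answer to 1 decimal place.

Sorted: 439, 447, 462, 525, 554, 565, 567 → median = 525
|x − 525| sorted: 0, 29, 40, 42, 63, 78, 86 → MAD = 42
Robust SD ≈ 1.4826 × 42 = 62.269

62.3 ms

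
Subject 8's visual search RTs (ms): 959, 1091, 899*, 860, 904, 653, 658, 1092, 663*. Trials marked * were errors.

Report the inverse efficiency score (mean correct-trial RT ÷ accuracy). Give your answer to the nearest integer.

Correct trials (n=7): 959, 1091, 860, 904, 653, 658, 1092
Mean correct RT = 6217/7 = 888.1429 ms
Proportion correct = 7/9
IES = 888.1429 / (7/9) = 1141.898 ms

1142 ms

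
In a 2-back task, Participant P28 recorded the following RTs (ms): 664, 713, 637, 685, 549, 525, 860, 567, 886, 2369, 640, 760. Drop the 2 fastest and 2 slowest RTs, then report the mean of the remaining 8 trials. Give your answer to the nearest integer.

691 ms

Sorted: 525, 549, 567, 637, 640, 664, 685, 713, 760, 860, 886, 2369
Drop lowest 2 (525, 549) and highest 2 (886, 2369)
Remaining (n=8): Σ = 5526, mean = 5526/8 = 690.750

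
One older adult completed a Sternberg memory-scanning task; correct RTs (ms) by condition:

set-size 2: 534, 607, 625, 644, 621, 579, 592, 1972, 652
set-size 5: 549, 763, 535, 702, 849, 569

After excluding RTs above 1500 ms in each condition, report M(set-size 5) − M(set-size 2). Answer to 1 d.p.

54.4 ms

set-size 2: exclude 1972
M(set-size 2) = 4854/8 = 606.750
M(set-size 5) = 3967/6 = 661.167
Difference = 661.167 − 606.750 = 54.417 ms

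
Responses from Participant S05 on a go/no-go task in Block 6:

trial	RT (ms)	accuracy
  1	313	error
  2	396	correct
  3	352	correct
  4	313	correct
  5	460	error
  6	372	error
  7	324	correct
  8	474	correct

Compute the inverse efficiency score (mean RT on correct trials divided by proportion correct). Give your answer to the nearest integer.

595 ms

Correct trials (n=5): 396, 352, 313, 324, 474
Mean correct RT = 1859/5 = 371.8000 ms
Proportion correct = 5/8
IES = 371.8000 / (5/8) = 594.880 ms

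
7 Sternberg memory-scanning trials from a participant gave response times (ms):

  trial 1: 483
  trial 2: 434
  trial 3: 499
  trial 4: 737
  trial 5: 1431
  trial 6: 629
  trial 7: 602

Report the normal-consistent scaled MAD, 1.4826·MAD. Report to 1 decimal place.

176.4 ms

Sorted: 434, 483, 499, 602, 629, 737, 1431 → median = 602
|x − 602| sorted: 0, 27, 103, 119, 135, 168, 829 → MAD = 119
Robust SD ≈ 1.4826 × 119 = 176.429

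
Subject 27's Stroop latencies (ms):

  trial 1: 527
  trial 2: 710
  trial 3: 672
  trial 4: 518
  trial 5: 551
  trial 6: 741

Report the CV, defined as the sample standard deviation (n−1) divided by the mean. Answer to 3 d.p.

0.160

n = 6, Σ = 3719, M = 619.8333
Σ(x−M)² = 49258.833; s = √(49258.833/5) = 99.2561
CV = 99.2561 / 619.8333 = 0.16013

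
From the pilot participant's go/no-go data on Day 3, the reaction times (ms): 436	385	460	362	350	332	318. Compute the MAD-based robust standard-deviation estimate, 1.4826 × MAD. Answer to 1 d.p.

Sorted: 318, 332, 350, 362, 385, 436, 460 → median = 362
|x − 362| sorted: 0, 12, 23, 30, 44, 74, 98 → MAD = 30
Robust SD ≈ 1.4826 × 30 = 44.478

44.5 ms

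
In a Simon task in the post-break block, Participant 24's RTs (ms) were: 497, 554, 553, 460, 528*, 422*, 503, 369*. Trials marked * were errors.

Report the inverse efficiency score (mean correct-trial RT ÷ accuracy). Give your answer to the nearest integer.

Correct trials (n=5): 497, 554, 553, 460, 503
Mean correct RT = 2567/5 = 513.4000 ms
Proportion correct = 5/8
IES = 513.4000 / (5/8) = 821.440 ms

821 ms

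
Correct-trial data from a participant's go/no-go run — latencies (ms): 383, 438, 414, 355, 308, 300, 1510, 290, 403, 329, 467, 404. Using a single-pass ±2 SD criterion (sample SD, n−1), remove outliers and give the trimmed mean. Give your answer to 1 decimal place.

n = 12, ΣRT = 5601, M = 466.750
Σ(x−M)² = 1222706.25; s = √(1222706.25/11) = 333.399
Cutoffs: 466.750 ± 2·333.399 → [-200.0, 1133.5]
Outside: 1510 → excluded.
Retained (n=11): Σ = 4091, mean = 4091/11 = 371.909

371.9 ms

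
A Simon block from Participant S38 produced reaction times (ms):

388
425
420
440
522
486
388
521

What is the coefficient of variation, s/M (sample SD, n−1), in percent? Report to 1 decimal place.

12.2%

n = 8, Σ = 3590, M = 448.7500
Σ(x−M)² = 20821.500; s = √(20821.500/7) = 54.5390
CV = 54.5390 / 448.7500 = 0.12154 = 12.154%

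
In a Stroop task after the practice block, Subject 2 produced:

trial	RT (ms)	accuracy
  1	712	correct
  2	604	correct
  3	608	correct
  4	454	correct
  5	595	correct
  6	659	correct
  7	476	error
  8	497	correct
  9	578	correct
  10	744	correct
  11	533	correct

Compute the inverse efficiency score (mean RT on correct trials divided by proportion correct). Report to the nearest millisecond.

Correct trials (n=10): 712, 604, 608, 454, 595, 659, 497, 578, 744, 533
Mean correct RT = 5984/10 = 598.4000 ms
Proportion correct = 10/11
IES = 598.4000 / (10/11) = 658.240 ms

658 ms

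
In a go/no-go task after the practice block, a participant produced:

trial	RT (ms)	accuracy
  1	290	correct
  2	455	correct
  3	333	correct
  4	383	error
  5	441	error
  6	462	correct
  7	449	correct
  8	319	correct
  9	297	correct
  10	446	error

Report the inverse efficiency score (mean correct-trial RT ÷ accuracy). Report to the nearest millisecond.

532 ms

Correct trials (n=7): 290, 455, 333, 462, 449, 319, 297
Mean correct RT = 2605/7 = 372.1429 ms
Proportion correct = 7/10
IES = 372.1429 / (7/10) = 531.633 ms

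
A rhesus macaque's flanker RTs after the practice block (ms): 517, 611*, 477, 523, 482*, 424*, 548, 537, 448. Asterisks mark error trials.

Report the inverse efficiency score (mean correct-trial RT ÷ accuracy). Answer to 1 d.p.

762.5 ms

Correct trials (n=6): 517, 477, 523, 548, 537, 448
Mean correct RT = 3050/6 = 508.3333 ms
Proportion correct = 6/9
IES = 508.3333 / (6/9) = 762.500 ms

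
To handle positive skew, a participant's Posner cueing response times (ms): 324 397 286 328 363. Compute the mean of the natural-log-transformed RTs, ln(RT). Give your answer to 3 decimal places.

5.822

ln(RT): 5.7807, 5.9839, 5.6560, 5.7930, 5.8944
Σ ln(RT) = 29.1081
Mean = 29.1081/5 = 5.82162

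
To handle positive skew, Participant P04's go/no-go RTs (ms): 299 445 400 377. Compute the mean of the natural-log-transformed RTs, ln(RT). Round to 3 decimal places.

5.931

ln(RT): 5.7004, 6.0981, 5.9915, 5.9322
Σ ln(RT) = 23.7222
Mean = 23.7222/4 = 5.93056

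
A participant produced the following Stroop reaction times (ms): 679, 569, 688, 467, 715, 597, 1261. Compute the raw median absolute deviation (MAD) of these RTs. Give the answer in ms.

Sorted: 467, 569, 597, 679, 688, 715, 1261 → median = 679
|x − 679|: 0, 110, 9, 212, 36, 82, 582
Sorted deviations: 0, 9, 36, 82, 110, 212, 582 → MAD = 82

82 ms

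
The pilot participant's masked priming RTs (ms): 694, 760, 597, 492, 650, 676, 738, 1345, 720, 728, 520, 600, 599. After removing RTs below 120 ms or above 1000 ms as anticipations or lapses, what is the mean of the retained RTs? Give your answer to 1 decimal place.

647.8 ms

Excluded: 1345
Retained (n=12): Σ = 7774
Mean = 7774/12 = 647.8333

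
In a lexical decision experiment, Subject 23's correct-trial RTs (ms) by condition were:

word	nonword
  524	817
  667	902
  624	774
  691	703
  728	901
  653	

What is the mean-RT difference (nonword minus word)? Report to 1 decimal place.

171.6 ms

M(word) = 3887/6 = 647.833
M(nonword) = 4097/5 = 819.400
Difference = 819.400 − 647.833 = 171.567 ms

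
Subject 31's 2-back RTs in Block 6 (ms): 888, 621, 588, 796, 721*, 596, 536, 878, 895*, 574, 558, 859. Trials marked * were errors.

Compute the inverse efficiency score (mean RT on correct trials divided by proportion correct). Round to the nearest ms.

827 ms

Correct trials (n=10): 888, 621, 588, 796, 596, 536, 878, 574, 558, 859
Mean correct RT = 6894/10 = 689.4000 ms
Proportion correct = 10/12
IES = 689.4000 / (10/12) = 827.280 ms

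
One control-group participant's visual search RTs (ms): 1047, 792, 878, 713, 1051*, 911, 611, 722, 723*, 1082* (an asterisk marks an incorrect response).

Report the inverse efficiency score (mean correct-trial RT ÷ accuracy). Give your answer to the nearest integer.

1158 ms

Correct trials (n=7): 1047, 792, 878, 713, 911, 611, 722
Mean correct RT = 5674/7 = 810.5714 ms
Proportion correct = 7/10
IES = 810.5714 / (7/10) = 1157.959 ms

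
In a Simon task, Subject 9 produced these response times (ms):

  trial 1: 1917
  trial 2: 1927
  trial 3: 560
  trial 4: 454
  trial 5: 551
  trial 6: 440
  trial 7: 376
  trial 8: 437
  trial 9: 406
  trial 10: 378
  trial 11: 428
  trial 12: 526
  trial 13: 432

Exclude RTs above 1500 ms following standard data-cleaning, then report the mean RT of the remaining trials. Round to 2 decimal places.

453.45 ms

Excluded: 1917, 1927
Retained (n=11): Σ = 4988
Mean = 4988/11 = 453.4545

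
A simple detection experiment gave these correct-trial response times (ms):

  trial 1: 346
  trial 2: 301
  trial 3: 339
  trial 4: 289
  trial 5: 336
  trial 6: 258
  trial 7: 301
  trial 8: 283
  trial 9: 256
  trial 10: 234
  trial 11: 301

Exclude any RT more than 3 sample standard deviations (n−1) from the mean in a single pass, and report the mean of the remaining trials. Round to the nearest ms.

295 ms

n = 11, ΣRT = 3244, M = 294.909
Σ(x−M)² = 13116.91; s = √(13116.91/10) = 36.217
Cutoffs: 294.909 ± 3·36.217 → [186.3, 403.6]
No RTs fall outside the cutoffs; all 11 retained. Mean = 3244/11 = 294.909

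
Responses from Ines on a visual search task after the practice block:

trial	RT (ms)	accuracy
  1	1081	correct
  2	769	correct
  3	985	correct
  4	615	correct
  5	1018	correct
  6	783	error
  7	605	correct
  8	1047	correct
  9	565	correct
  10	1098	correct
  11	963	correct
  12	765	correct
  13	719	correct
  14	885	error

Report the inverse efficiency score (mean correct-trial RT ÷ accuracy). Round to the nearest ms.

Correct trials (n=12): 1081, 769, 985, 615, 1018, 605, 1047, 565, 1098, 963, 765, 719
Mean correct RT = 10230/12 = 852.5000 ms
Proportion correct = 12/14
IES = 852.5000 / (12/14) = 994.583 ms

995 ms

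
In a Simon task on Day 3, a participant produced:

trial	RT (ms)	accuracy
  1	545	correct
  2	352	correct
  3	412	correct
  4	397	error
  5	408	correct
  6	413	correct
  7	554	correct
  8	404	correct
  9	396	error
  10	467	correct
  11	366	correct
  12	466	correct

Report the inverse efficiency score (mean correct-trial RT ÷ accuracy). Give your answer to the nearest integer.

Correct trials (n=10): 545, 352, 412, 408, 413, 554, 404, 467, 366, 466
Mean correct RT = 4387/10 = 438.7000 ms
Proportion correct = 10/12
IES = 438.7000 / (10/12) = 526.440 ms

526 ms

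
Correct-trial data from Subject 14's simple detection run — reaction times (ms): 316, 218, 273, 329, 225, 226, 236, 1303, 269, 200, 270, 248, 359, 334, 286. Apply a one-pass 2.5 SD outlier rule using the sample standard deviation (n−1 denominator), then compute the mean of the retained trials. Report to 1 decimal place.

n = 15, ΣRT = 5092, M = 339.467
Σ(x−M)² = 1025789.73; s = √(1025789.73/14) = 270.686
Cutoffs: 339.467 ± 2.5·270.686 → [-337.2, 1016.2]
Outside: 1303 → excluded.
Retained (n=14): Σ = 3789, mean = 3789/14 = 270.643

270.6 ms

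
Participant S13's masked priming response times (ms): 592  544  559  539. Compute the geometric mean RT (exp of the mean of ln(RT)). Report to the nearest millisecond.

ln(RT): 6.3835, 6.2989, 6.3261, 6.2897
Mean ln(RT) = 25.2983/4 = 6.32458
Geometric mean = exp(6.32458) = 558.12 ms

558 ms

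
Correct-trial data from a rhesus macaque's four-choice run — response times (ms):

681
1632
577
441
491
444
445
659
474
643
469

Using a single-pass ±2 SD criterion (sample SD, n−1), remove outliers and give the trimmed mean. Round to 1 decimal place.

n = 11, ΣRT = 6956, M = 632.364
Σ(x−M)² = 1184482.55; s = √(1184482.55/10) = 344.163
Cutoffs: 632.364 ± 2·344.163 → [-56.0, 1320.7]
Outside: 1632 → excluded.
Retained (n=10): Σ = 5324, mean = 5324/10 = 532.400

532.4 ms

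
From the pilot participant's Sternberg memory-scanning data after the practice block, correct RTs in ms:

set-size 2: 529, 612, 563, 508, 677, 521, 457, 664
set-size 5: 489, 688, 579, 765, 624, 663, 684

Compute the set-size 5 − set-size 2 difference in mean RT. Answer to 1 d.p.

75.3 ms

M(set-size 2) = 4531/8 = 566.375
M(set-size 5) = 4492/7 = 641.714
Difference = 641.714 − 566.375 = 75.339 ms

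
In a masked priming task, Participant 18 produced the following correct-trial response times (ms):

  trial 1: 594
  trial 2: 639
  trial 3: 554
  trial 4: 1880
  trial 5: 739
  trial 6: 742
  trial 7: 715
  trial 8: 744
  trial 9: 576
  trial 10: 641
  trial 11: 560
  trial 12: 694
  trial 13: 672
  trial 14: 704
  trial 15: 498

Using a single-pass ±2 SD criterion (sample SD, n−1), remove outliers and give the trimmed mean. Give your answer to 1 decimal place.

n = 15, ΣRT = 10952, M = 730.133
Σ(x−M)² = 1500595.73; s = √(1500595.73/14) = 327.392
Cutoffs: 730.133 ± 2·327.392 → [75.3, 1384.9]
Outside: 1880 → excluded.
Retained (n=14): Σ = 9072, mean = 9072/14 = 648.000

648.0 ms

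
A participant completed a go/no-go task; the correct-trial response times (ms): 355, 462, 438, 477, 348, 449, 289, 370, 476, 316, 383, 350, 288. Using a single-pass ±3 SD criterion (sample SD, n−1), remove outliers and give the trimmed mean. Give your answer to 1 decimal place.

384.7 ms

n = 13, ΣRT = 5001, M = 384.692
Σ(x−M)² = 56686.77; s = √(56686.77/12) = 68.731
Cutoffs: 384.692 ± 3·68.731 → [178.5, 590.9]
No RTs fall outside the cutoffs; all 13 retained. Mean = 5001/13 = 384.692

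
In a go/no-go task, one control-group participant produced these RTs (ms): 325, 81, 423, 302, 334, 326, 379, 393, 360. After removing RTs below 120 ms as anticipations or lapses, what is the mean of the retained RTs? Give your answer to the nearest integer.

355 ms

Excluded: 81
Retained (n=8): Σ = 2842
Mean = 2842/8 = 355.2500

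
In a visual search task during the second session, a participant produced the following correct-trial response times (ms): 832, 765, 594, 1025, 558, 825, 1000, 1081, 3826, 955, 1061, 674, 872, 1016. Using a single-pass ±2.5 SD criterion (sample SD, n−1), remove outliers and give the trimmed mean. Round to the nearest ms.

866 ms

n = 14, ΣRT = 15084, M = 1077.429
Σ(x−M)² = 8512465.43; s = √(8512465.43/13) = 809.200
Cutoffs: 1077.429 ± 2.5·809.200 → [-945.6, 3100.4]
Outside: 3826 → excluded.
Retained (n=13): Σ = 11258, mean = 11258/13 = 866.000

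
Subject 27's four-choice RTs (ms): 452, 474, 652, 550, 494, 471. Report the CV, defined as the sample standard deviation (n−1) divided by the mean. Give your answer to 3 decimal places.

0.145

n = 6, Σ = 3093, M = 515.5000
Σ(x−M)² = 28019.500; s = √(28019.500/5) = 74.8592
CV = 74.8592 / 515.5000 = 0.14522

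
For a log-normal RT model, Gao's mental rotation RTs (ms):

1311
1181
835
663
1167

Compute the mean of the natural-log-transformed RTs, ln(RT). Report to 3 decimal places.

ln(RT): 7.1785, 7.0741, 6.7274, 6.4968, 7.0622
Σ ln(RT) = 34.5391
Mean = 34.5391/5 = 6.90781

6.908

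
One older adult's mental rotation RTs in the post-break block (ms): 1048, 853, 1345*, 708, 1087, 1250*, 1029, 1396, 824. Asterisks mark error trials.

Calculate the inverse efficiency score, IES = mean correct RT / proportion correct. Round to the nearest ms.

1276 ms

Correct trials (n=7): 1048, 853, 708, 1087, 1029, 1396, 824
Mean correct RT = 6945/7 = 992.1429 ms
Proportion correct = 7/9
IES = 992.1429 / (7/9) = 1275.612 ms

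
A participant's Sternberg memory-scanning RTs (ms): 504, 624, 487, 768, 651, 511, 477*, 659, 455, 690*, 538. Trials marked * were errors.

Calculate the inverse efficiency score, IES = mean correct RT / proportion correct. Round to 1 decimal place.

705.8 ms

Correct trials (n=9): 504, 624, 487, 768, 651, 511, 659, 455, 538
Mean correct RT = 5197/9 = 577.4444 ms
Proportion correct = 9/11
IES = 577.4444 / (9/11) = 705.765 ms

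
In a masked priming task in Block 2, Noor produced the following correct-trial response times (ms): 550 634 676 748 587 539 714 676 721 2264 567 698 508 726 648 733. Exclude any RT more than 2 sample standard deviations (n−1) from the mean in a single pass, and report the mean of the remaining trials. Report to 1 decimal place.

n = 16, ΣRT = 11989, M = 749.312
Σ(x−M)² = 2535853.44; s = √(2535853.44/15) = 411.165
Cutoffs: 749.312 ± 2·411.165 → [-73.0, 1571.6]
Outside: 2264 → excluded.
Retained (n=15): Σ = 9725, mean = 9725/15 = 648.333

648.3 ms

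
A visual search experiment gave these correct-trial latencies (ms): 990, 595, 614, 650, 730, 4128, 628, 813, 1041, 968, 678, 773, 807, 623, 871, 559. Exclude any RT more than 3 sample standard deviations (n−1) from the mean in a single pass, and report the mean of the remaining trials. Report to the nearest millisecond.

n = 16, ΣRT = 15468, M = 966.750
Σ(x−M)² = 10996987.00; s = √(10996987.00/15) = 856.232
Cutoffs: 966.750 ± 3·856.232 → [-1601.9, 3535.4]
Outside: 4128 → excluded.
Retained (n=15): Σ = 11340, mean = 11340/15 = 756.000

756 ms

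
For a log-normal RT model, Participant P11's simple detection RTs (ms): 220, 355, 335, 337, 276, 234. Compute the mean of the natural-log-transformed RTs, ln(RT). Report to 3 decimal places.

5.663

ln(RT): 5.3936, 5.8721, 5.8141, 5.8201, 5.6204, 5.4553
Σ ln(RT) = 33.9757
Mean = 33.9757/6 = 5.66261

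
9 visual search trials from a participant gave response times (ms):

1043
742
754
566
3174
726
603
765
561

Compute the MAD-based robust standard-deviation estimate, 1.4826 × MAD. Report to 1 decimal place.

Sorted: 561, 566, 603, 726, 742, 754, 765, 1043, 3174 → median = 742
|x − 742| sorted: 0, 12, 16, 23, 139, 176, 181, 301, 2432 → MAD = 139
Robust SD ≈ 1.4826 × 139 = 206.081

206.1 ms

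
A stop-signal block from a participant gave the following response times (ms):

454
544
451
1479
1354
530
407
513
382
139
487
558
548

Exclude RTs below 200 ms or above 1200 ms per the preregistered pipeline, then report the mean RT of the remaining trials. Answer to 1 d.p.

Excluded: 139, 1354, 1479
Retained (n=10): Σ = 4874
Mean = 4874/10 = 487.4000

487.4 ms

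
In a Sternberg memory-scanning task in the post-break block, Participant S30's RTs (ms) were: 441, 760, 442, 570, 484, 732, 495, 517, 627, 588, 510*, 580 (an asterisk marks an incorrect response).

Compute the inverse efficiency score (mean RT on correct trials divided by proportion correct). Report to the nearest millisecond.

Correct trials (n=11): 441, 760, 442, 570, 484, 732, 495, 517, 627, 588, 580
Mean correct RT = 6236/11 = 566.9091 ms
Proportion correct = 11/12
IES = 566.9091 / (11/12) = 618.446 ms

618 ms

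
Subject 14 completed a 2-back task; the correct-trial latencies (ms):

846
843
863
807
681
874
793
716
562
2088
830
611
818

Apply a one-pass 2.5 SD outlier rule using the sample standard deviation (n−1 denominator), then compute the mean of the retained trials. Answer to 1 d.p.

770.3 ms

n = 13, ΣRT = 11332, M = 871.692
Σ(x−M)² = 1720440.77; s = √(1720440.77/12) = 378.642
Cutoffs: 871.692 ± 2.5·378.642 → [-74.9, 1818.3]
Outside: 2088 → excluded.
Retained (n=12): Σ = 9244, mean = 9244/12 = 770.333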